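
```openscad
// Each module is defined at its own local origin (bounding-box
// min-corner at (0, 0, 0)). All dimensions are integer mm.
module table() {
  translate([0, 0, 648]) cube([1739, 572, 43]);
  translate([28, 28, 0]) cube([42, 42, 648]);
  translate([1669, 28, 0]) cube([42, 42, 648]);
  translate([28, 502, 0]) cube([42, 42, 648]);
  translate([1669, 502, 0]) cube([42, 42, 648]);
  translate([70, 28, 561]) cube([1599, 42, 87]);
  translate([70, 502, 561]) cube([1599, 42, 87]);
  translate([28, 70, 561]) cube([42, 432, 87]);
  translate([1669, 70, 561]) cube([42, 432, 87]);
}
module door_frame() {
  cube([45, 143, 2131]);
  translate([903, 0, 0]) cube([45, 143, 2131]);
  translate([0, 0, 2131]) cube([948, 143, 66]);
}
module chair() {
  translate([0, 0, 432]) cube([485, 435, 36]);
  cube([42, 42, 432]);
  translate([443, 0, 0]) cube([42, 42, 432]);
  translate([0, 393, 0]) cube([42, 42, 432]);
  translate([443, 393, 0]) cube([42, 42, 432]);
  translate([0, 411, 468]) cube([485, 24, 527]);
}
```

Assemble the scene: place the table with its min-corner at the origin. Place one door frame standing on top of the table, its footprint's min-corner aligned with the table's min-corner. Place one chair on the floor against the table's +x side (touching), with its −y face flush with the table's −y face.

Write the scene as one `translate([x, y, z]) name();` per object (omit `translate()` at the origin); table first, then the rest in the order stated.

table();
translate([0, 0, 691]) door_frame();
translate([1739, 0, 0]) chair();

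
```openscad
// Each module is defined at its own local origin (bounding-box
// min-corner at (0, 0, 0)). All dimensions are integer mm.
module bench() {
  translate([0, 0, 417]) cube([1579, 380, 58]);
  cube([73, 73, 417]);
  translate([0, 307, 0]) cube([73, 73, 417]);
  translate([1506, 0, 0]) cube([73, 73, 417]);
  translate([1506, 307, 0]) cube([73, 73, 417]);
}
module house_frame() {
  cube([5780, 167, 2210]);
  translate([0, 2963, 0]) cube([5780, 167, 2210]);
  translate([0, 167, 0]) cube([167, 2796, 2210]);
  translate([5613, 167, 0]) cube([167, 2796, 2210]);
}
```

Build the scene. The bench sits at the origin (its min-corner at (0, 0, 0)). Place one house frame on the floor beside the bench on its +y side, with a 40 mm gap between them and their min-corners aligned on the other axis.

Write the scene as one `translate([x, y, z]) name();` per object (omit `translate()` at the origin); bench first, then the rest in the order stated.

bench();
translate([0, 420, 0]) house_frame();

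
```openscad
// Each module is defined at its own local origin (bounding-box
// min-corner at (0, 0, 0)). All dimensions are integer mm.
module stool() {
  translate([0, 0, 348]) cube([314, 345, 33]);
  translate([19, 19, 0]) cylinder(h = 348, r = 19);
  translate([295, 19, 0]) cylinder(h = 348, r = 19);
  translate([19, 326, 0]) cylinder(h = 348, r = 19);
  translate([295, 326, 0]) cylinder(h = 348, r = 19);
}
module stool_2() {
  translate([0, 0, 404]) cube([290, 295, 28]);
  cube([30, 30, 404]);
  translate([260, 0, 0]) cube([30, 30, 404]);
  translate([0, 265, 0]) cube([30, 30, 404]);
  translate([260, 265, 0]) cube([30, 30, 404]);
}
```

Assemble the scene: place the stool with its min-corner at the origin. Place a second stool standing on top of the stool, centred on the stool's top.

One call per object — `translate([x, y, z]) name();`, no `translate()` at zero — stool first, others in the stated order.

stool();
translate([12, 25, 381]) stool_2();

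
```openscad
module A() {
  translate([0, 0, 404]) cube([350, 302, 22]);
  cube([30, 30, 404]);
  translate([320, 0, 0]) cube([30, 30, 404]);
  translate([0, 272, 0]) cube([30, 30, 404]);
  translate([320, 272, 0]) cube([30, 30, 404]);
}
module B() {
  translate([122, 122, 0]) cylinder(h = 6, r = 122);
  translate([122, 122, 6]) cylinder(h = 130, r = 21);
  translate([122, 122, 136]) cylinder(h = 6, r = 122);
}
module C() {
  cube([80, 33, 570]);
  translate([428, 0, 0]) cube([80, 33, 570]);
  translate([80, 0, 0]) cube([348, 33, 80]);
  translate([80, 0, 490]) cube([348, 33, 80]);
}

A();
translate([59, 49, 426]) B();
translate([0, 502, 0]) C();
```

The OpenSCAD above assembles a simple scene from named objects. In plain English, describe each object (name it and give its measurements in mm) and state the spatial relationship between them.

A is a simple wooden stool: a rectangular seat 350 mm (x) by 302 mm (y), 22 mm thick, top face at z = 426 mm, on four square legs, each 30×30 mm in cross-section. The legs rest on z = 0, each flush with a corner of the seat.

B is a spool: two coaxial disc flanges of radius 122 mm and thickness 6 mm, joined by a core cylinder of radius 21 mm and height 130 mm. The lower flange rests on z = 0 and the three cylinders share a vertical axis.

C is a picture frame with a 348×410 mm rectangular opening (x by z) and a uniform 80 mm border on every side. Frame depth is 33 mm along y. It is built from two vertical stiles running the full outside height and two horizontal rails spanning the gap between the stiles.

The spool is on top of the stool. The picture frame is on the floor beside the stool on its +y side.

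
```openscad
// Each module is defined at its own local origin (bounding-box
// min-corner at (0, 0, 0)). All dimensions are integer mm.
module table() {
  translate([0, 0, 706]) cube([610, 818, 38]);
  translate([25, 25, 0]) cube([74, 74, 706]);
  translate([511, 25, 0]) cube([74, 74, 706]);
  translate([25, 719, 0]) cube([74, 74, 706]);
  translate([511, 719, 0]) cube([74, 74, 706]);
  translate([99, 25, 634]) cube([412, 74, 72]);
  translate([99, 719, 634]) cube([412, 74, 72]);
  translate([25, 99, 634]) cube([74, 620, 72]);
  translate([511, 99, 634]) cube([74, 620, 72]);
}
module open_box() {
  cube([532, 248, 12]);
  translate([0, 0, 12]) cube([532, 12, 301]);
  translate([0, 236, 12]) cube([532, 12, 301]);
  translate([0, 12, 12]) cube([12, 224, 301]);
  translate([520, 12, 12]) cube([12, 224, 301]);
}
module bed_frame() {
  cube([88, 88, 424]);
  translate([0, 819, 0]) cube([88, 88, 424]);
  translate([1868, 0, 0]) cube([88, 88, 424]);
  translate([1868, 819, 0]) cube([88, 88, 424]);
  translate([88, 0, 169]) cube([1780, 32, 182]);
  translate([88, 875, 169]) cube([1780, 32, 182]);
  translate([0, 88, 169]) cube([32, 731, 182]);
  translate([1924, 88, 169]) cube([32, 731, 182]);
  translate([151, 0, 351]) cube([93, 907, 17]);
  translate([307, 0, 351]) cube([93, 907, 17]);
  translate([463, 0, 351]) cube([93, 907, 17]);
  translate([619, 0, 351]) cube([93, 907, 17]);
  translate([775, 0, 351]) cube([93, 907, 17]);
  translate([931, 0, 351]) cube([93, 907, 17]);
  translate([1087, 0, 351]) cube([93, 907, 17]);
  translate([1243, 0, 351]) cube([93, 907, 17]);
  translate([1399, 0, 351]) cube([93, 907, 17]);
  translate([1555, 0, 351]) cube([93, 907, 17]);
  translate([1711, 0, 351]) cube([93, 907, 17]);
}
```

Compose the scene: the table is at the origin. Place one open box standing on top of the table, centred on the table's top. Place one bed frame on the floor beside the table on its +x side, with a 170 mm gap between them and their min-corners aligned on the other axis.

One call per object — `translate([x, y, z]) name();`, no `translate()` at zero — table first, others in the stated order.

table();
translate([39, 285, 744]) open_box();
translate([780, 0, 0]) bed_frame();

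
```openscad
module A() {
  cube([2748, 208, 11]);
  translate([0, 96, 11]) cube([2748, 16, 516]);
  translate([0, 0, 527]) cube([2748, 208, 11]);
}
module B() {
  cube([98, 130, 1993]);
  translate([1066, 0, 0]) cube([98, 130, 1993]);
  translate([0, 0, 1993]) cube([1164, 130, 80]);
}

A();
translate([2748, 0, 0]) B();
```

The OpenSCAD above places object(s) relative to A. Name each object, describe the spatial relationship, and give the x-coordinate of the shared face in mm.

A is an I-beam. B is a door frame. The door frame is against the I-beam's +x side, with their −y faces flush. The x-coordinate of the shared face is 2748 mm.

The I-beam's +x face and the door frame's −x face are both at x = 2748 mm.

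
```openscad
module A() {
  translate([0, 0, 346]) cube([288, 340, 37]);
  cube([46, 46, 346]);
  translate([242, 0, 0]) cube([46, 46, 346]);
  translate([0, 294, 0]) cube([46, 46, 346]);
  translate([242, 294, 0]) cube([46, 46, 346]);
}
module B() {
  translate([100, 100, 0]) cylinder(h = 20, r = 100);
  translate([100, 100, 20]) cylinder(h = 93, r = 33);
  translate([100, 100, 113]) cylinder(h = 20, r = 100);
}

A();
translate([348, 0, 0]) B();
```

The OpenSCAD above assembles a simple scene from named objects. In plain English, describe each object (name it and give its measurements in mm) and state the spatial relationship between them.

A is a simple wooden stool: a rectangular seat 288 mm (x) by 340 mm (y), 37 mm thick, top face at z = 383 mm, on four square legs, each 46×46 mm in cross-section. The legs rest on z = 0, each flush with a corner of the seat.

B is a spool: two coaxial disc flanges of radius 100 mm and thickness 20 mm, joined by a core cylinder of radius 33 mm and height 93 mm. The lower flange rests on z = 0 and the three cylinders share a vertical axis.

The spool is on the floor beside the stool on its +x side.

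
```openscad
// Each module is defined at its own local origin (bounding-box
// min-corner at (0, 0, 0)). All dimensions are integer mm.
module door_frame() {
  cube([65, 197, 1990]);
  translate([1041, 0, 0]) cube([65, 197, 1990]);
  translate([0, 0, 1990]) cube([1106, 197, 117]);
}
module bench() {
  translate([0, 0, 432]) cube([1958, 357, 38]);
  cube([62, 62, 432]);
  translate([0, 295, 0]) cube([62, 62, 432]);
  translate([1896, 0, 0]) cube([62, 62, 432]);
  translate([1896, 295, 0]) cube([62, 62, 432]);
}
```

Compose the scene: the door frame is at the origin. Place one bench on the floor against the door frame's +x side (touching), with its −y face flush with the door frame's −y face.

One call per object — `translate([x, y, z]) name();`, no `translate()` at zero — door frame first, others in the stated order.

door_frame();
translate([1106, 0, 0]) bench();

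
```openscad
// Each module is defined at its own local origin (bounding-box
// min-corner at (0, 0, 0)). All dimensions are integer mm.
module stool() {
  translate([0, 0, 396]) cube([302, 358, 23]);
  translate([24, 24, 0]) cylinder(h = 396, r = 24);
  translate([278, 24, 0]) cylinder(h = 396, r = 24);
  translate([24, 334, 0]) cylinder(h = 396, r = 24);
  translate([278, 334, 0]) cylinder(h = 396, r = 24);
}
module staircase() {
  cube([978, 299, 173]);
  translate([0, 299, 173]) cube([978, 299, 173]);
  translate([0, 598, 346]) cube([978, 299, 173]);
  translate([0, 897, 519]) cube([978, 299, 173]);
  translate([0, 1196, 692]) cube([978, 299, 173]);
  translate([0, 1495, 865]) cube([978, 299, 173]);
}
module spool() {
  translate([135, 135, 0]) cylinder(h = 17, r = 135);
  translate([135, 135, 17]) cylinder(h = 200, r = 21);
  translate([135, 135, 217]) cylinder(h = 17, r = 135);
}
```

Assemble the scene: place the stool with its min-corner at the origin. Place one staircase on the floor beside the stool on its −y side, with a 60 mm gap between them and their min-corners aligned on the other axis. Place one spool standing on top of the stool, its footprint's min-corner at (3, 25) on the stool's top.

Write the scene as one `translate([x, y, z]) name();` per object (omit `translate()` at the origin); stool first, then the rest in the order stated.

stool();
translate([0, -1854, 0]) staircase();
translate([3, 25, 419]) spool();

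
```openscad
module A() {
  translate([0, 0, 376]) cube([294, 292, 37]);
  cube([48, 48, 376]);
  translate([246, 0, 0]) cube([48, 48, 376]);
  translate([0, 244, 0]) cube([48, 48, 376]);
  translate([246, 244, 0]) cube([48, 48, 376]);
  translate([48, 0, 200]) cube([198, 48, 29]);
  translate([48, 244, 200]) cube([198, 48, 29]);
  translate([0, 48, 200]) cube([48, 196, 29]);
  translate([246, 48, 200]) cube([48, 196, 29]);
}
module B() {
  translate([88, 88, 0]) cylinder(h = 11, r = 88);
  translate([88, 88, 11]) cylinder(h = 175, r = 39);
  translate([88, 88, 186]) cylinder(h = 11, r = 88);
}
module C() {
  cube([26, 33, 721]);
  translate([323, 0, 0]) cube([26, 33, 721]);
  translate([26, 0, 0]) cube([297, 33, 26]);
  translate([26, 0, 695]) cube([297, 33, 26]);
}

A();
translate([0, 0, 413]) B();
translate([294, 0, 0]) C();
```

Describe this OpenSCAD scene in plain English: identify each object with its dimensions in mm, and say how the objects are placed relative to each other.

A is a four-legged stool. The seat is 294×292 mm, 37 mm thick, top at z = 413 mm. It stands on four square legs, each 48×48 mm in cross-section, from z = 0 to the seat underside, each flush with a corner of the seat. Four stretchers, 48 mm wide and 29 mm tall, connect adjacent legs with their undersides at z = 200 mm, each running between the inner faces of the legs it joins and aligned with the legs' outer faces on the other axis.

B is a spool: two coaxial disc flanges of radius 88 mm and thickness 11 mm, joined by a core cylinder of radius 39 mm and height 175 mm. The lower flange rests on z = 0 and the three cylinders share a vertical axis.

C is a rectangular picture frame lying in the x–z plane (depth along y). The opening is 297 mm wide (x) by 669 mm tall (z), surrounded by a border 26 mm wide on all four sides. The frame is 33 mm deep and is made of two full-height vertical stiles with two horizontal rails fitted between them.

The spool is on top of the stool. The picture frame is against the stool's +x side, with their −y faces flush.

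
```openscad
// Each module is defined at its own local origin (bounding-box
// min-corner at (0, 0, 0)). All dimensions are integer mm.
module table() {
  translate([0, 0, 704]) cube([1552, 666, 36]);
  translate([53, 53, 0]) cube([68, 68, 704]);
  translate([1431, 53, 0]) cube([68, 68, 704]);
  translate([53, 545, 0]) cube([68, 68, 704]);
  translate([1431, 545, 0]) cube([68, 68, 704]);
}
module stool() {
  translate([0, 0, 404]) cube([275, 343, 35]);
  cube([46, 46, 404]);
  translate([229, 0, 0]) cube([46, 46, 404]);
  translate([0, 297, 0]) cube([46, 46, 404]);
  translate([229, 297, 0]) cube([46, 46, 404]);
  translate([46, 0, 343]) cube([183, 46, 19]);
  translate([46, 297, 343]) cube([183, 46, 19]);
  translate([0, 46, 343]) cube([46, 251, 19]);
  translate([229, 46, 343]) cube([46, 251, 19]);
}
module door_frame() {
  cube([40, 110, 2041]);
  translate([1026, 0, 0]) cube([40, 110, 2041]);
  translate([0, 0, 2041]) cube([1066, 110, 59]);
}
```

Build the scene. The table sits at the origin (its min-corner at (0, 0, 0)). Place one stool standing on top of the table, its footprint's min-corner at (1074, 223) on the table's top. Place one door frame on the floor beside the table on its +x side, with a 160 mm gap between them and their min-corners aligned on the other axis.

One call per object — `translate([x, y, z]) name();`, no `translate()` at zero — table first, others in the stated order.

table();
translate([1074, 223, 740]) stool();
translate([1712, 0, 0]) door_frame();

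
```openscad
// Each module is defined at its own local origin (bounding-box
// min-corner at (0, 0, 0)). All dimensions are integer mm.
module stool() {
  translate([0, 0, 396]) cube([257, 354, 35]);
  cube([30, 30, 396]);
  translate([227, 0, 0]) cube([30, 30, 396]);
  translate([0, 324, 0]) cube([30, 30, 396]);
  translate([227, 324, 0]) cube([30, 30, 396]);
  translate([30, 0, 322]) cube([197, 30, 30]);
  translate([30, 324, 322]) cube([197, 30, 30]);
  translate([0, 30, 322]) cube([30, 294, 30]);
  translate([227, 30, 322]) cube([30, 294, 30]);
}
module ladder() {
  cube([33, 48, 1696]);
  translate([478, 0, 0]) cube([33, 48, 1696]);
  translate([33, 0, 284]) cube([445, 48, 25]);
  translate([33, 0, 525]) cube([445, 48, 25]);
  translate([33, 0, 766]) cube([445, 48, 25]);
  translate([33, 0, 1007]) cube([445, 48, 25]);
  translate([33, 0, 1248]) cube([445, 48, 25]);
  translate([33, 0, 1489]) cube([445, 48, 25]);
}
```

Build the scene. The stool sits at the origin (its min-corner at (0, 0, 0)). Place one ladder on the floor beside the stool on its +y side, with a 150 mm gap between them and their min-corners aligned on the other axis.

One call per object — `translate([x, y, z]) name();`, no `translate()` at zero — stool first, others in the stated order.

stool();
translate([0, 504, 0]) ladder();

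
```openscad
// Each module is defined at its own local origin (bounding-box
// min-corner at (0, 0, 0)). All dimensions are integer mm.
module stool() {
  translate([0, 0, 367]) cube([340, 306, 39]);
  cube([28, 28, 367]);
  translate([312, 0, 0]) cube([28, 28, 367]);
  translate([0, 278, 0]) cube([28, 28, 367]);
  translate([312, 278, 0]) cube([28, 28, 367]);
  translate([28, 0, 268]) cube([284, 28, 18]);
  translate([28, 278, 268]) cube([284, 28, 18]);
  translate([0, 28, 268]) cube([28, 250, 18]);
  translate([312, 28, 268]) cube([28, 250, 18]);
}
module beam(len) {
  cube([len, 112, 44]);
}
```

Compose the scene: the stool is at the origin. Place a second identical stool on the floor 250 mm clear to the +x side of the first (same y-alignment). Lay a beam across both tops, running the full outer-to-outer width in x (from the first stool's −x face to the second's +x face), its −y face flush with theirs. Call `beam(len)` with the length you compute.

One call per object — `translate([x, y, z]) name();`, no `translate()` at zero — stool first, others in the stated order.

stool();
translate([590, 0, 0]) stool();
translate([0, 0, 406]) beam(930);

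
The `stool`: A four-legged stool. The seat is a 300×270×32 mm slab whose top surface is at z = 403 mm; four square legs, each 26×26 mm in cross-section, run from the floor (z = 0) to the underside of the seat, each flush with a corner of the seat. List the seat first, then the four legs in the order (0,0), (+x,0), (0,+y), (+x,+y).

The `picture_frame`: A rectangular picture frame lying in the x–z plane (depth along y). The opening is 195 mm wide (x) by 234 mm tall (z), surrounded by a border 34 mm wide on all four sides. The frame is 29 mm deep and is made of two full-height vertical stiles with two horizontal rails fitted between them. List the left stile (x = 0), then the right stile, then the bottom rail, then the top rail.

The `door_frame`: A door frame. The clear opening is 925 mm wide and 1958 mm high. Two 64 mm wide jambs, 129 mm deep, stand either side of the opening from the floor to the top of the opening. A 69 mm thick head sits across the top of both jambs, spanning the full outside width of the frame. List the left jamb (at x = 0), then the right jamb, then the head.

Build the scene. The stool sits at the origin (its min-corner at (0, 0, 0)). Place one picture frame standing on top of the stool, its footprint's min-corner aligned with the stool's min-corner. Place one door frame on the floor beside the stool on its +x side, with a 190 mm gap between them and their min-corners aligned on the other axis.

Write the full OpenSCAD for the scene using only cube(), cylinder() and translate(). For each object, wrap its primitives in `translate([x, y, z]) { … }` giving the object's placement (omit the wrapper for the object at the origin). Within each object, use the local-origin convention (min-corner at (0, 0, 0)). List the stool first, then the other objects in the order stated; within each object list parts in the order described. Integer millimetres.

translate([0, 0, 371]) cube([300, 270, 32]);
cube([26, 26, 371]);
translate([274, 0, 0]) cube([26, 26, 371]);
translate([0, 244, 0]) cube([26, 26, 371]);
translate([274, 244, 0]) cube([26, 26, 371]);
translate([0, 0, 403]) {
  cube([34, 29, 302]);
  translate([229, 0, 0]) cube([34, 29, 302]);
  translate([34, 0, 0]) cube([195, 29, 34]);
  translate([34, 0, 268]) cube([195, 29, 34]);
}
translate([490, 0, 0]) {
  cube([64, 129, 1958]);
  translate([989, 0, 0]) cube([64, 129, 1958]);
  translate([0, 0, 1958]) cube([1053, 129, 69]);
}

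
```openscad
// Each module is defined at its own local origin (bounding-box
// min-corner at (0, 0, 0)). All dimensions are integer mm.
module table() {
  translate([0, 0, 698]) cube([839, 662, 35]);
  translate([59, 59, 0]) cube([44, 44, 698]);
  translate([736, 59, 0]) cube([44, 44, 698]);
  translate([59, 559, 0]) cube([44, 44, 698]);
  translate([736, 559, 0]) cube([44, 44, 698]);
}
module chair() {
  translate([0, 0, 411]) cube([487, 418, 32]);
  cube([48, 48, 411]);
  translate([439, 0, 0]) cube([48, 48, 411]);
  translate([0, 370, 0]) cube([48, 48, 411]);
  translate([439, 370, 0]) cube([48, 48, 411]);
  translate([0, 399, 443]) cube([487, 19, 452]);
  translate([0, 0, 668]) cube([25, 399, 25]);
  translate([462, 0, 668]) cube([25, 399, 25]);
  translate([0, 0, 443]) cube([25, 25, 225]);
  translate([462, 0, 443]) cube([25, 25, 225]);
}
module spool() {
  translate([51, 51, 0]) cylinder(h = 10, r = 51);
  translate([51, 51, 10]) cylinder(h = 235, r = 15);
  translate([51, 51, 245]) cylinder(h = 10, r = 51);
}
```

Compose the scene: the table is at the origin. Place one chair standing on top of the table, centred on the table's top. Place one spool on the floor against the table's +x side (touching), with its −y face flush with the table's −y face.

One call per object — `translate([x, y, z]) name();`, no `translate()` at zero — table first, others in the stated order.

table();
translate([176, 122, 733]) chair();
translate([839, 0, 0]) spool();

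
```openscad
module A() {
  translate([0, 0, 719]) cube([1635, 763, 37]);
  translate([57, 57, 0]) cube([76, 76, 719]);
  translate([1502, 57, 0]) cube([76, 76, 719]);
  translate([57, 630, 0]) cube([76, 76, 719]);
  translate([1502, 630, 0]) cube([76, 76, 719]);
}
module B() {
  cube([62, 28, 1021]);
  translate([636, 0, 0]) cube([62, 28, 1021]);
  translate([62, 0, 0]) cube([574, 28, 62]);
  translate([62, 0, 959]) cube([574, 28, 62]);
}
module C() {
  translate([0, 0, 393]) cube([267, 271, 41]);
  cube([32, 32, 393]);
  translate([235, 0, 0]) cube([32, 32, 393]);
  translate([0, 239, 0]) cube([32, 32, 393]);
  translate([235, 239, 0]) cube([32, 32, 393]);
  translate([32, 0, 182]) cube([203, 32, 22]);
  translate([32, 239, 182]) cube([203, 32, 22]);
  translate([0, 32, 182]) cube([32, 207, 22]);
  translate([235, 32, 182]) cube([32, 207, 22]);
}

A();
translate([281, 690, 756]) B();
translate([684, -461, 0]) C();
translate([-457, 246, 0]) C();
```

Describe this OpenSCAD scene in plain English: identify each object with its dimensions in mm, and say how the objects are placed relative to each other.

A is a table with a 1635×763 mm rectangular top, 37 mm thick, top surface at z = 756 mm, supported by four 76×76 mm square legs, each inset 57 mm from the nearest pair of top edges, running from the floor.

B is a rectangular picture frame lying in the x–z plane (depth along y). The opening is 574 mm wide (x) by 897 mm tall (z), surrounded by a border 62 mm wide on all four sides. The frame is 28 mm deep and is made of two full-height vertical stiles with two horizontal rails fitted between them.

C is a four-legged stool. The seat is a 267×271×41 mm slab whose top surface is at z = 434 mm; four square legs, each 32×32 mm in cross-section, run from the floor (z = 0) to the underside of the seat, each flush with a corner of the seat. Four stretchers, 32 mm wide and 22 mm tall, connect adjacent legs with their undersides at z = 182 mm, each running between the inner faces of the legs it joins and aligned with the legs' outer faces on the other axis.

The picture frame is on top of the table. Two stools sit around the table at the −y, −x sides.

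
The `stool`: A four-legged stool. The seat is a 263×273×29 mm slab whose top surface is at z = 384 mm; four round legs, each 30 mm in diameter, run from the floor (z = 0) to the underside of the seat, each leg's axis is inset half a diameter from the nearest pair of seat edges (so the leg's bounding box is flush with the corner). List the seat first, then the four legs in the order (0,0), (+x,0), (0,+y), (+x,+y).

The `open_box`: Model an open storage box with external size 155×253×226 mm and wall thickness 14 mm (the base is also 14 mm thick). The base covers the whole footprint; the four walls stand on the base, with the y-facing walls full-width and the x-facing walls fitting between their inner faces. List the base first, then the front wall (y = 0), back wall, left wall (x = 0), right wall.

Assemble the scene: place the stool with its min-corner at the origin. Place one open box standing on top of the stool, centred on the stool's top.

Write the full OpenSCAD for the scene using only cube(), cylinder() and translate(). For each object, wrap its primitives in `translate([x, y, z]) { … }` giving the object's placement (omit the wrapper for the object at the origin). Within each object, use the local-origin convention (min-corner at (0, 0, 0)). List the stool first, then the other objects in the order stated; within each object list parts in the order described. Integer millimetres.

translate([0, 0, 355]) cube([263, 273, 29]);
translate([15, 15, 0]) cylinder(h = 355, r = 15);
translate([248, 15, 0]) cylinder(h = 355, r = 15);
translate([15, 258, 0]) cylinder(h = 355, r = 15);
translate([248, 258, 0]) cylinder(h = 355, r = 15);
translate([54, 10, 384]) {
  cube([155, 253, 14]);
  translate([0, 0, 14]) cube([155, 14, 212]);
  translate([0, 239, 14]) cube([155, 14, 212]);
  translate([0, 14, 14]) cube([14, 225, 212]);
  translate([141, 14, 14]) cube([14, 225, 212]);
}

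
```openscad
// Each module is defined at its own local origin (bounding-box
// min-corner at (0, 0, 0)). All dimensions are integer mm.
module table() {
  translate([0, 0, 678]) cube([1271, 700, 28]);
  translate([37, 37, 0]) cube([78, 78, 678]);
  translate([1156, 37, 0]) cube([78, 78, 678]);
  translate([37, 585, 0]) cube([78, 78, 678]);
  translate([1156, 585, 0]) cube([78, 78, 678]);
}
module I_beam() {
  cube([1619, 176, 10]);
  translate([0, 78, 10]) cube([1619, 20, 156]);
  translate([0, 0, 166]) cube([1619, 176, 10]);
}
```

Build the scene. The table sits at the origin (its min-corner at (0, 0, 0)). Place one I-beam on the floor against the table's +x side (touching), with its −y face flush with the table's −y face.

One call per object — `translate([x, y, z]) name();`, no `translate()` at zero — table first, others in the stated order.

table();
translate([1271, 0, 0]) I_beam();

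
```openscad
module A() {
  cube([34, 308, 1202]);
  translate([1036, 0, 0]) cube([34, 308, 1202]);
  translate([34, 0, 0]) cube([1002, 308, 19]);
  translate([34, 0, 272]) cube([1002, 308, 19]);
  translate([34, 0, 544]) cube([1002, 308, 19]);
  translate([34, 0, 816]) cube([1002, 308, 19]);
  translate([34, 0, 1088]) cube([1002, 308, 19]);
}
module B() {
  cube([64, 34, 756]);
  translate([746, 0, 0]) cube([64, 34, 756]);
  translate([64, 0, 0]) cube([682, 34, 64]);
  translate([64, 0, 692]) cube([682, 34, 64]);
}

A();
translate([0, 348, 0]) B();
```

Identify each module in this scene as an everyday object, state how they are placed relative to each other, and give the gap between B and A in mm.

A is a bookshelf. B is a picture frame. The picture frame is on the floor beside the bookshelf on its +y side. The gap between the picture frame and the bookshelf is 40 mm.

The picture frame's nearest face is 40 mm from the bookshelf's +y face.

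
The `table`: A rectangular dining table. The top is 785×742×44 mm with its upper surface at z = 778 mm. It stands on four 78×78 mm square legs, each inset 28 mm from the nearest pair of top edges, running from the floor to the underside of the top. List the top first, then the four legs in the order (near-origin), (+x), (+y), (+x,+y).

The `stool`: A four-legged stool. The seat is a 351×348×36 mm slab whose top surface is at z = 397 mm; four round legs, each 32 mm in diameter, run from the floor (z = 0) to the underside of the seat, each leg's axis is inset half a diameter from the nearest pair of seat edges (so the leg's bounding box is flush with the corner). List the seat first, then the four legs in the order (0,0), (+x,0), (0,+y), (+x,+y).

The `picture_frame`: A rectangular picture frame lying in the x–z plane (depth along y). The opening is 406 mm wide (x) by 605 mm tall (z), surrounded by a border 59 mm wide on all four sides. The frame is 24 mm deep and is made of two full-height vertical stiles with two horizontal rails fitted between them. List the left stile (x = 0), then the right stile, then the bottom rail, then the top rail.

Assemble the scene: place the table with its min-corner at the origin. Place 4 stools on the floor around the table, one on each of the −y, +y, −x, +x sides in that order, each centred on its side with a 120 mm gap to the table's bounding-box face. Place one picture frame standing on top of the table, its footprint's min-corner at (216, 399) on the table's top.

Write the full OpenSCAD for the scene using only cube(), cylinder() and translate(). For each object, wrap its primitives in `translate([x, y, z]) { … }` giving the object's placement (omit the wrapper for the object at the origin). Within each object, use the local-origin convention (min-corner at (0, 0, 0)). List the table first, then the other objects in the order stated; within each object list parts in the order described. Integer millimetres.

translate([0, 0, 734]) cube([785, 742, 44]);
translate([28, 28, 0]) cube([78, 78, 734]);
translate([679, 28, 0]) cube([78, 78, 734]);
translate([28, 636, 0]) cube([78, 78, 734]);
translate([679, 636, 0]) cube([78, 78, 734]);
translate([217, -468, 0]) {
  translate([0, 0, 361]) cube([351, 348, 36]);
  translate([16, 16, 0]) cylinder(h = 361, r = 16);
  translate([335, 16, 0]) cylinder(h = 361, r = 16);
  translate([16, 332, 0]) cylinder(h = 361, r = 16);
  translate([335, 332, 0]) cylinder(h = 361, r = 16);
}
translate([217, 862, 0]) {
  translate([0, 0, 361]) cube([351, 348, 36]);
  translate([16, 16, 0]) cylinder(h = 361, r = 16);
  translate([335, 16, 0]) cylinder(h = 361, r = 16);
  translate([16, 332, 0]) cylinder(h = 361, r = 16);
  translate([335, 332, 0]) cylinder(h = 361, r = 16);
}
translate([-471, 197, 0]) {
  translate([0, 0, 361]) cube([351, 348, 36]);
  translate([16, 16, 0]) cylinder(h = 361, r = 16);
  translate([335, 16, 0]) cylinder(h = 361, r = 16);
  translate([16, 332, 0]) cylinder(h = 361, r = 16);
  translate([335, 332, 0]) cylinder(h = 361, r = 16);
}
translate([905, 197, 0]) {
  translate([0, 0, 361]) cube([351, 348, 36]);
  translate([16, 16, 0]) cylinder(h = 361, r = 16);
  translate([335, 16, 0]) cylinder(h = 361, r = 16);
  translate([16, 332, 0]) cylinder(h = 361, r = 16);
  translate([335, 332, 0]) cylinder(h = 361, r = 16);
}
translate([216, 399, 778]) {
  cube([59, 24, 723]);
  translate([465, 0, 0]) cube([59, 24, 723]);
  translate([59, 0, 0]) cube([406, 24, 59]);
  translate([59, 0, 664]) cube([406, 24, 59]);
}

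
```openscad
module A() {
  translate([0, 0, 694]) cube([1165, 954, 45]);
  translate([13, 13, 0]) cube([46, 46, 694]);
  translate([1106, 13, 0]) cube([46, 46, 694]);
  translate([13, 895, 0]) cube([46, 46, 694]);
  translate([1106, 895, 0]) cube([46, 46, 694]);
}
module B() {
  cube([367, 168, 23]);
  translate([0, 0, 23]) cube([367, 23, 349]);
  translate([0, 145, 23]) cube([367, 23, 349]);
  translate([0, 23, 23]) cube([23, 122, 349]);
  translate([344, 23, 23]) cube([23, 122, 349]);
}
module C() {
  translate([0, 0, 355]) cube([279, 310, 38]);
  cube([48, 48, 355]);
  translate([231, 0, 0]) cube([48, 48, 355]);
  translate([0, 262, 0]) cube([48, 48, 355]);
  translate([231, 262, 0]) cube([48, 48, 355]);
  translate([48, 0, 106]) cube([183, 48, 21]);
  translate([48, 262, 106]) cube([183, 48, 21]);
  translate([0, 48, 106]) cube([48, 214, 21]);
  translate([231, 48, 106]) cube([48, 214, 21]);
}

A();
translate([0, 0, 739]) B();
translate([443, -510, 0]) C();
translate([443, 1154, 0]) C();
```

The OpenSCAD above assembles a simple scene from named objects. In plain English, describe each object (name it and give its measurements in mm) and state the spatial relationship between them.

A is a rectangular dining table. The top is 1165×954×45 mm with its upper surface at z = 739 mm. It stands on four 46×46 mm square legs, each inset 13 mm from the nearest pair of top edges, running from the floor to the underside of the top.

B is an open storage box with external size 367×168×372 mm and wall thickness 23 mm (the base is also 23 mm thick). The base covers the whole footprint; the four walls stand on the base, with the y-facing walls full-width and the x-facing walls fitting between their inner faces.

C is a simple wooden stool: a rectangular seat 279 mm (x) by 310 mm (y), 38 mm thick, top face at z = 393 mm, on four square legs, each 48×48 mm in cross-section. The legs rest on z = 0, each flush with a corner of the seat. Four stretchers, 48 mm wide and 21 mm tall, connect adjacent legs with their undersides at z = 106 mm, each running between the inner faces of the legs it joins and aligned with the legs' outer faces on the other axis.

The open box is on top of the table. Two stools sit around the table at the −y, +y sides.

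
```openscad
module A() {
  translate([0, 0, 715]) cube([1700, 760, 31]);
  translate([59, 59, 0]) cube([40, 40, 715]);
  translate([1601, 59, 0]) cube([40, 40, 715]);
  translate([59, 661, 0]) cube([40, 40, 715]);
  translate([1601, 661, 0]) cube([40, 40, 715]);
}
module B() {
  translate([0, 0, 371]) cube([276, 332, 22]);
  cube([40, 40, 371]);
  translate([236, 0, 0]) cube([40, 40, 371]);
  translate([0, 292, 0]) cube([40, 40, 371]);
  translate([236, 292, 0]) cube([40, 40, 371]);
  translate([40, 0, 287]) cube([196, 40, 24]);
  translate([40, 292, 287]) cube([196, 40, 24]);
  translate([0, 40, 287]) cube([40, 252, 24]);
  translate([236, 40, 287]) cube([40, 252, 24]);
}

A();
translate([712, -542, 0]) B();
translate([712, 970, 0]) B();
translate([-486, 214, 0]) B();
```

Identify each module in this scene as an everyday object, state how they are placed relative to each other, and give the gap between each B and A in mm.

Each stool's nearest face is 210 mm from the table's bounding box.

A is a table. B is a stool. Three stools sit around the table at the −y, +y, −x sides. The gap between each stool and the table is 210 mm.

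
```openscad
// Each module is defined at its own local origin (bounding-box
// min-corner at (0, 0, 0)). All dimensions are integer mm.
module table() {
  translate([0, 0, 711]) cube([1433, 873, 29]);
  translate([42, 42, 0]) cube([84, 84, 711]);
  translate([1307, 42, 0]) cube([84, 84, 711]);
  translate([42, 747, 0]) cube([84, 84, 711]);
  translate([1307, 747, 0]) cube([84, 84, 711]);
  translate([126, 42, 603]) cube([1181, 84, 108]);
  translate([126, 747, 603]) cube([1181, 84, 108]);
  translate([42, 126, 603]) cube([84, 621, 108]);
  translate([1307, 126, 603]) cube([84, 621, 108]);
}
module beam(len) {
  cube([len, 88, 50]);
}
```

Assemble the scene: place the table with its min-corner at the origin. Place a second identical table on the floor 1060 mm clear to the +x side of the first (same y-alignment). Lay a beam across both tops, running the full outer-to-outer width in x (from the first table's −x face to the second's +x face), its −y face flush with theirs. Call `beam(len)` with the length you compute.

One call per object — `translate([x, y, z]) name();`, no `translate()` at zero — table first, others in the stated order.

table();
translate([2493, 0, 0]) table();
translate([0, 0, 740]) beam(3926);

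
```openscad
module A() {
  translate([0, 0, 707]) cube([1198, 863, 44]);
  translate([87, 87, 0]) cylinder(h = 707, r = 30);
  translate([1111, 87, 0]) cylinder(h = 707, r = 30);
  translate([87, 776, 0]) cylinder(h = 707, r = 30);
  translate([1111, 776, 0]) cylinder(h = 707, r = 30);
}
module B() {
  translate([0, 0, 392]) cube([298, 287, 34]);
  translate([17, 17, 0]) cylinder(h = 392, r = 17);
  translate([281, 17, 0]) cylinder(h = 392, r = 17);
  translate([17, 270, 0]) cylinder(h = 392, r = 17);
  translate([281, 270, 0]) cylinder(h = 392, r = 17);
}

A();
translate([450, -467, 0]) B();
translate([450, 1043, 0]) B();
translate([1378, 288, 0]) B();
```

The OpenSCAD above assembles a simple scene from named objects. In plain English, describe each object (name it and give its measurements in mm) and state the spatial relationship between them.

A is a table: top 1198 mm (x) × 863 mm (y), 44 mm thick, upper face at z = 751 mm, on four round legs of 60 mm diameter, each leg's bounding box inset 57 mm from the nearest pair of top edges, running from z = 0 to the bottom of the top.

B is a four-legged stool. The seat is 298×287 mm, 34 mm thick, top at z = 426 mm. It stands on four round legs, each 34 mm in diameter, from z = 0 to the seat underside, each leg's axis is inset half a diameter from the nearest pair of seat edges (so the leg's bounding box is flush with the corner).

Three stools sit around the table at the −y, +y, +x sides.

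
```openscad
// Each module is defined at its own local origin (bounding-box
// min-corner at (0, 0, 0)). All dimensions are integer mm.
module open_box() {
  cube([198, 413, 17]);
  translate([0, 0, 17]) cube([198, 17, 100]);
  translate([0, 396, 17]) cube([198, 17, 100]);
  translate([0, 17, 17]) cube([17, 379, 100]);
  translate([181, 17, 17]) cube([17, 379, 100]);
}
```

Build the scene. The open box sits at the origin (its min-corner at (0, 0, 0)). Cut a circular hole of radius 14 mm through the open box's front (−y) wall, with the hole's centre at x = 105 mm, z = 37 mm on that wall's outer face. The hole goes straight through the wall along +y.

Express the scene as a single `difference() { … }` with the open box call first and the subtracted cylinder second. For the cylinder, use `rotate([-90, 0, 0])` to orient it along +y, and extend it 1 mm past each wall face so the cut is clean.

difference() {
  open_box();
  translate([105, -1, 37]) rotate([-90, 0, 0]) cylinder(h = 19, r = 14);
}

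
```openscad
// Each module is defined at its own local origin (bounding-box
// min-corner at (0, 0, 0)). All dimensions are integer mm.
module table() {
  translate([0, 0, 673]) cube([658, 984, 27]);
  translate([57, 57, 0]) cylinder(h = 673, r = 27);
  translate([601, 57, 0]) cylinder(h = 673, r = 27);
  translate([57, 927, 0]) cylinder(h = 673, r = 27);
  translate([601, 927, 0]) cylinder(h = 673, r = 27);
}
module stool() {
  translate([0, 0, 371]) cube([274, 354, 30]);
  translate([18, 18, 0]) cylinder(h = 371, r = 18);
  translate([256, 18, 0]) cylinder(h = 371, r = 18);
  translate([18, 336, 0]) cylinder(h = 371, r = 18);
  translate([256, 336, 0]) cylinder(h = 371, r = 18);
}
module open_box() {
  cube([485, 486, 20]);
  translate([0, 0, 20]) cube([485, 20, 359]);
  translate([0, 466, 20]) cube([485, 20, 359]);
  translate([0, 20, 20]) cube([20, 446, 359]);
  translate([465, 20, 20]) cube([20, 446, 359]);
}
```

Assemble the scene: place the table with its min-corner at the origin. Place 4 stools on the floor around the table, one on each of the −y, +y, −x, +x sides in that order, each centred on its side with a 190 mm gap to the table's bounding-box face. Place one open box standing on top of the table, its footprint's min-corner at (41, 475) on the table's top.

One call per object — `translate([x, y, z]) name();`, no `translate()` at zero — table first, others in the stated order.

table();
translate([192, -544, 0]) stool();
translate([192, 1174, 0]) stool();
translate([-464, 315, 0]) stool();
translate([848, 315, 0]) stool();
translate([41, 475, 700]) open_box();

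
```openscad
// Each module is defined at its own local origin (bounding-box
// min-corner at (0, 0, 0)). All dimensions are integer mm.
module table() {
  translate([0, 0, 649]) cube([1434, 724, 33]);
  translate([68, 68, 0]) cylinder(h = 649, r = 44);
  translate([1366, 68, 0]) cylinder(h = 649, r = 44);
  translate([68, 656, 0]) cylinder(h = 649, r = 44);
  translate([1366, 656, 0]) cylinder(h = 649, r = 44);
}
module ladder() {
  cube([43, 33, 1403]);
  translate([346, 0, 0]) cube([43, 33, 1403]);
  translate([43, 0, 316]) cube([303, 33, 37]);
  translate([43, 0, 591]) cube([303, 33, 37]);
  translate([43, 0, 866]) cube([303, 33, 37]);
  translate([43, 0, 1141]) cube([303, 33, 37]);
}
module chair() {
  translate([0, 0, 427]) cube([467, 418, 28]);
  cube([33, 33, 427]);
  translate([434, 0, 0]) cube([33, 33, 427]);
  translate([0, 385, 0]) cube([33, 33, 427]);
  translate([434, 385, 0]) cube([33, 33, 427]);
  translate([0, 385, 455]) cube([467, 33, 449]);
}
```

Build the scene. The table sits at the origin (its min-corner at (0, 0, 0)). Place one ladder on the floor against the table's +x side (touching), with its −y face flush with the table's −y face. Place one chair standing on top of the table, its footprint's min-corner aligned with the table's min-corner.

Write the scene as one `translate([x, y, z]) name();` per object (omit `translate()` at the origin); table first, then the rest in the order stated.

table();
translate([1434, 0, 0]) ladder();
translate([0, 0, 682]) chair();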